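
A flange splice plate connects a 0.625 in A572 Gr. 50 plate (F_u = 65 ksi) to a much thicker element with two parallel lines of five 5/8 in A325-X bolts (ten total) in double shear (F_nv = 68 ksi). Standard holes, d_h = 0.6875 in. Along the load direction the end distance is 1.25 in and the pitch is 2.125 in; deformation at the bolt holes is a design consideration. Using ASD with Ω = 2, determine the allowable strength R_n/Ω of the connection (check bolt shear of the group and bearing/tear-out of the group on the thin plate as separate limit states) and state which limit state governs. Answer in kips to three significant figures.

209 kips (bolt shear governs)

Bolt shear: A_b = π·0.625²/4 = 0.3068 in²; R_n = 68 × 0.3068 × 10 × 2 = 417.2 kips → 417.2 / 2 = 209 kips.
Bearing (1.2 l_c t F_u ≤ 2.4 d t F_u): upper limit = 2.4·0.625·0.625·65 = 60.94 kips.
  Edge l_c = 1.25 − 0.6875/2 = 0.9062 → r_n = 44.18 kips; interior l_c = 2.125 − 0.6875 = 1.438 → r_n = 60.94 kips.
  R_n,bearing = 2·44.18 + 8·60.94 = 575.9 kips → 575.9 / 2 = 288 kips.
Bolt shear governs: 209 kips.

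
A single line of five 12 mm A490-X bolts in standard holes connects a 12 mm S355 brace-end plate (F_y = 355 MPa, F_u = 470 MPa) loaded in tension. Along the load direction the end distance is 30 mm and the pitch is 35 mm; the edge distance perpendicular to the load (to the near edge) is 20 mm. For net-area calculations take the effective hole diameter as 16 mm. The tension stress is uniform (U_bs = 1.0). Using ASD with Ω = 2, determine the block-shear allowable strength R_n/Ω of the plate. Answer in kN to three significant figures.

Shear plane L_v = 30 + 4·35 = 170 mm; A_gv = 170 × 12 = 2040 mm².
A_nv = (170 − 4.5·16) × 12 = 1176 mm².
A_nt = (20 − 0.5·16) × 12 = 144 mm².
0.6 F_u A_nv = 331.6 kN; 0.6 F_y A_gv = 434.5 kN → shear rupture governs the shear term.
R_n = 331.6 + 1.0 × 470 × 144 / 1000 = 399.3 kN.
Allowable strength R_n/Ω = 399.3 / 2 = 200 kN.

200 kN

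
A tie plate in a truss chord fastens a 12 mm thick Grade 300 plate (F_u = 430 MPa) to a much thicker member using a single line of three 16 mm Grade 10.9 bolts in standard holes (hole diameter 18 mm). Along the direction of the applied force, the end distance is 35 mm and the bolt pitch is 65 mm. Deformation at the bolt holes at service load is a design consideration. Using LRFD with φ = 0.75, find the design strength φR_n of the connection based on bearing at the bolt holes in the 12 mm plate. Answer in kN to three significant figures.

418 kN

Per bolt r_n = 1.2 l_c t F_u ≤ 2.4 d t F_u; upper limit = 2.4 × 16 × 12 × 430 / 1000 = 198.1 kN.
Edge bolt: l_c = 35 − 18/2 = 26 mm → 1.2 × 26 × 12 × 430 / 1000 = 161 → r_n = 161 kN.
Interior bolts: l_c = 65 − 18 = 47 mm → 1.2 × 47 × 12 × 430 / 1000 = 291 → r_n = 198.1 kN.
R_n = 1 × 161 + 2 × 198.1 = 557.3 kN.
Design strength φR_n = 0.75 × 557.3 = 418 kN.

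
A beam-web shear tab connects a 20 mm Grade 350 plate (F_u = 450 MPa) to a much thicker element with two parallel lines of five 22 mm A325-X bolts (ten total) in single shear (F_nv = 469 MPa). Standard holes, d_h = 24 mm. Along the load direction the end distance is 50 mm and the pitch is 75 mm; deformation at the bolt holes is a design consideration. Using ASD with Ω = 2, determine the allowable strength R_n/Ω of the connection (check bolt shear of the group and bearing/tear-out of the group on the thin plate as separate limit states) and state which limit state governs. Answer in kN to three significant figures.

Bolt shear: A_b = π·22²/4 = 380.1 mm²; R_n = 469 × 380.1 × 10 × 1 / 1000 = 1783 kN → 1783 / 2 = 891 kN.
Bearing (1.2 l_c t F_u ≤ 2.4 d t F_u): upper limit = 2.4·22·20·450 / 1000 = 475.2 kN.
  Edge l_c = 50 − 24/2 = 38 → r_n = 410.4 kN; interior l_c = 75 − 24 = 51 → r_n = 475.2 kN.
  R_n,bearing = 2·410.4 + 8·475.2 = 4622 kN → 4622 / 2 = 2310 kN.
Bolt shear governs: 891 kN.

891 kN (bolt shear governs)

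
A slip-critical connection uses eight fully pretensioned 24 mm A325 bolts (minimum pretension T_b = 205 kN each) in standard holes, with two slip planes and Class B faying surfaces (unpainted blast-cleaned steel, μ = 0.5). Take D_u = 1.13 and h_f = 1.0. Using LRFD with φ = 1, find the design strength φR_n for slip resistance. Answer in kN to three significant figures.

1850 kN

R_n = μ · D_u · h_f · T_b · n_s · n_b = 0.5 × 1.13 × 1.0 × 205 × 2 × 8 = 1853 kN.
Design strength φR_n = 1 × 1853 = 1850 kN.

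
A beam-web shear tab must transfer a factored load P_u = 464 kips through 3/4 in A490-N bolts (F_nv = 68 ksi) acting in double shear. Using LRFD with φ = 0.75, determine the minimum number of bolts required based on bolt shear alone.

A_b = π·0.75²/4 = 0.4418 in².
Per-bolt design strength φR_n = 0.75 × 68 × 0.4418 × 2 = 45.06 kips.
n ≥ 464 / 45.06 = 10.3 → use 11 bolts.

11 bolts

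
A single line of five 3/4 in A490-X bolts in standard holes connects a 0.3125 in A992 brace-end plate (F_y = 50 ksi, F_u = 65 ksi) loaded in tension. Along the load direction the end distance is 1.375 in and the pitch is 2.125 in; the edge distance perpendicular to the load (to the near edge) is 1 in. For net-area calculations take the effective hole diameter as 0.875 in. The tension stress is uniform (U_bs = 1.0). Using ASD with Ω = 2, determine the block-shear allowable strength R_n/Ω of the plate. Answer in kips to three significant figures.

41.9 kips

Shear plane L_v = 1.375 + 4·2.125 = 9.875 in; A_gv = 9.875 × 0.3125 = 3.086 in².
A_nv = (9.875 − 4.5·0.875) × 0.3125 = 1.855 in².
A_nt = (1 − 0.5·0.875) × 0.3125 = 0.1758 in².
0.6 F_u A_nv = 72.36 kips; 0.6 F_y A_gv = 92.58 kips → shear rupture governs the shear term.
R_n = 72.36 + 1.0 × 65 × 0.1758 = 83.79 kips.
Allowable strength R_n/Ω = 83.79 / 2 = 41.9 kips.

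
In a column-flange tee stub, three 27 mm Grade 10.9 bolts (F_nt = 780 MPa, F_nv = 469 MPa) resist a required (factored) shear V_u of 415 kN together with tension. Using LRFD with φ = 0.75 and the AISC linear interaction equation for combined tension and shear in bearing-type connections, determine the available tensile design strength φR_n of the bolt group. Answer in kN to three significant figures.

616 kN

A_b = π·27²/4 = 572.6 mm²; f_rv = 415 × 1000 / (3 × 572.6) = 241.6 MPa.
F'_nt = 1.3 F_nt − (F_nt / φF_nv) f_rv = 1.3·780 − (780/(0.75·469))·241.6 = 478.2 MPa, capped at F_nt → F'_nt = 478.2 MPa.
R_n = F'_nt · A_b · n = 478.2 × 572.6 × 3 / 1000 = 821.5 kN.
Design strength φR_n = 0.75 × 821.5 = 616 kN.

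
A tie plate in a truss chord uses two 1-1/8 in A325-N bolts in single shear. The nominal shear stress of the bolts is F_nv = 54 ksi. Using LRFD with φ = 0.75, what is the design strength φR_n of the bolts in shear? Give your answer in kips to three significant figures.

80.5 kips

A_b = π × 1.125² / 4 = 0.994 in².
R_n = F_nv · A_b · n · n_s = 54 × 0.994 × 2 × 1 = 107.4 kips.
Design strength φR_n = 0.75 × 107.4 = 80.5 kips.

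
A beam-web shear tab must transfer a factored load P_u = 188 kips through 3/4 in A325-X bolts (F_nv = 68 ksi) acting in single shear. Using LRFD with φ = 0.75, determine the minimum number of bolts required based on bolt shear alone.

9 bolts

A_b = π·0.75²/4 = 0.4418 in².
Per-bolt design strength φR_n = 0.75 × 68 × 0.4418 × 1 = 22.53 kips.
n ≥ 188 / 22.53 = 8.344 → use 9 bolts.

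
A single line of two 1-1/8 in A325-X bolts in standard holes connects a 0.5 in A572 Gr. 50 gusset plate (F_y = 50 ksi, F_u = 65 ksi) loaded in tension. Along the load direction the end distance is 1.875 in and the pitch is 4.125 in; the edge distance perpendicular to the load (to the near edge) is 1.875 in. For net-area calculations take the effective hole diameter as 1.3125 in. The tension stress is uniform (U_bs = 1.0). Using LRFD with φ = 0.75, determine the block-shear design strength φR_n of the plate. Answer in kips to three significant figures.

88.7 kips

Shear plane L_v = 1.875 + 1·4.125 = 6 in; A_gv = 6 × 0.5 = 3 in².
A_nv = (6 − 1.5·1.3125) × 0.5 = 2.016 in².
A_nt = (1.875 − 0.5·1.3125) × 0.5 = 0.6094 in².
0.6 F_u A_nv = 78.61 kips; 0.6 F_y A_gv = 90 kips → shear rupture governs the shear term.
R_n = 78.61 + 1.0 × 65 × 0.6094 = 118.2 kips.
Design strength φR_n = 0.75 × 118.2 = 88.7 kips.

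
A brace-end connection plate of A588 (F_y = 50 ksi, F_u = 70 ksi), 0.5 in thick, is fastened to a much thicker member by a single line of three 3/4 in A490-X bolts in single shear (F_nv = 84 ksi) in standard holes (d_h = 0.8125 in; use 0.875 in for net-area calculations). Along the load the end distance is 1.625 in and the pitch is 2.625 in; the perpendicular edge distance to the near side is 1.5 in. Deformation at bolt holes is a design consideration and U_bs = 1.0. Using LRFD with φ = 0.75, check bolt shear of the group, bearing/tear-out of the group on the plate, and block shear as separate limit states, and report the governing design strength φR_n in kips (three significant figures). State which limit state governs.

83.5 kips (bolt shear governs)

Bolt shear: A_b = π·0.75²/4 = 0.4418 in²; R_n = 84 × 0.4418 × 3 × 1 = 111.3 kips → 0.75 × 111.3 = 83.5 kips.
Bearing: edge l_c = 1.219, r_n = 51.19 kips; interior l_c = 1.812, r_n = 63 kips; R_n = 51.19 + 2·63 = 177.2 kips → 133 kips.
Block shear: A_gv = 3.438, A_nv = 2.344, A_nt = 0.5312 in²; R_n = min(0.6F_uA_nv, 0.6F_yA_gv) + U_bs·F_u·A_nt = 135.6 kips → 102 kips.
Bolt shear governs: 83.5 kips.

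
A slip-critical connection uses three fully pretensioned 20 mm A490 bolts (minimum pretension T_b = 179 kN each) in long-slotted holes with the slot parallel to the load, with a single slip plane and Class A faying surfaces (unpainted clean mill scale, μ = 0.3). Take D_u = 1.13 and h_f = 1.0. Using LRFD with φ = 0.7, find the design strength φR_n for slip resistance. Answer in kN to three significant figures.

R_n = μ · D_u · h_f · T_b · n_s · n_b = 0.3 × 1.13 × 1.0 × 179 × 1 × 3 = 182 kN.
Design strength φR_n = 0.7 × 182 = 127 kN.

127 kN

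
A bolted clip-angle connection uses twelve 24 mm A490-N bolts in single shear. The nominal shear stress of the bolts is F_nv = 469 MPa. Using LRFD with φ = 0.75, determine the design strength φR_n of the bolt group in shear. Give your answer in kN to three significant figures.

1910 kN

A_b = π × 24² / 4 = 452.4 mm².
R_n = F_nv · A_b · n · n_s = 469 × 452.4 × 12 × 1 / 1000 = 2546 kN.
Design strength φR_n = 0.75 × 2546 = 1910 kN.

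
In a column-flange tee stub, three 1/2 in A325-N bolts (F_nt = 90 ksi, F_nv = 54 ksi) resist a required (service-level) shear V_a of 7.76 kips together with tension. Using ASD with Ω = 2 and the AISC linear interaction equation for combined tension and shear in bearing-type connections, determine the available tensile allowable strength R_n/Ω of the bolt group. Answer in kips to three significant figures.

21.5 kips

A_b = π·0.5²/4 = 0.1963 in²; f_rv = 7.76 / (3 × 0.1963) = 13.17 ksi.
F'_nt = 1.3 F_nt − (Ω F_nt / F_nv) f_rv = 1.3·90 − (2·90/54)·13.17 = 73.09 ksi, capped at F_nt → F'_nt = 73.09 ksi.
R_n = F'_nt · A_b · n = 73.09 × 0.1963 × 3 = 43.05 kips.
Allowable strength R_n/Ω = 43.05 / 2 = 21.5 kips.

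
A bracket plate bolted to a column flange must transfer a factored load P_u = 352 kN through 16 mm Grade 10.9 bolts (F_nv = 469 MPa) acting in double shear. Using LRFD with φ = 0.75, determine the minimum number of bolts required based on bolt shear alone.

A_b = π·16²/4 = 201.1 mm².
Per-bolt design strength φR_n = 0.75 × 469 × 201.1 × 2 / 1000 = 141.4 kN.
n ≥ 352 / 141.4 = 2.489 → use 3 bolts.

3 bolts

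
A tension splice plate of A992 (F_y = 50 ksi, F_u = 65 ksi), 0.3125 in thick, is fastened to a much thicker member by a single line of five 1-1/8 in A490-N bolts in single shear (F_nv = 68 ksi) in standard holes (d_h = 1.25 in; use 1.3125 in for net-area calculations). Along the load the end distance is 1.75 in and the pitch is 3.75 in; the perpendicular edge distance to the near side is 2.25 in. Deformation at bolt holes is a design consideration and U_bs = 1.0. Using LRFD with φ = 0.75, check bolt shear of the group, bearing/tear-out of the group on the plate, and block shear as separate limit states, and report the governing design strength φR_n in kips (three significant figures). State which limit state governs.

123 kips (block shear governs)

Bolt shear: A_b = π·1.125²/4 = 0.994 in²; R_n = 68 × 0.994 × 5 × 1 = 338 kips → 0.75 × 338 = 253 kips.
Bearing: edge l_c = 1.125, r_n = 27.42 kips; interior l_c = 2.5, r_n = 54.84 kips; R_n = 27.42 + 4·54.84 = 246.8 kips → 185 kips.
Block shear: A_gv = 5.234, A_nv = 3.389, A_nt = 0.498 in²; R_n = min(0.6F_uA_nv, 0.6F_yA_gv) + U_bs·F_u·A_nt = 164.5 kips → 123 kips.
Block shear governs: 123 kips.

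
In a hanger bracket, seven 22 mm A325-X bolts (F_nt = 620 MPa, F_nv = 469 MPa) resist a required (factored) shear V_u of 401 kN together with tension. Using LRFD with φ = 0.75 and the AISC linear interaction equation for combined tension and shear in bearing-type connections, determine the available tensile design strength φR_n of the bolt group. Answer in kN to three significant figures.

1080 kN

A_b = π·22²/4 = 380.1 mm²; f_rv = 401 × 1000 / (7 × 380.1) = 150.7 MPa.
F'_nt = 1.3 F_nt − (F_nt / φF_nv) f_rv = 1.3·620 − (620/(0.75·469))·150.7 = 540.4 MPa, capped at F_nt → F'_nt = 540.4 MPa.
R_n = F'_nt · A_b · n = 540.4 × 380.1 × 7 / 1000 = 1438 kN.
Design strength φR_n = 0.75 × 1438 = 1080 kN.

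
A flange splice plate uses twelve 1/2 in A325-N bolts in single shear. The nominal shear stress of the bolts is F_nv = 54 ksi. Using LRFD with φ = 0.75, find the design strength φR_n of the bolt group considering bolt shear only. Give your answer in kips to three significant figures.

A_b = π × 0.5² / 4 = 0.1963 in².
R_n = F_nv · A_b · n · n_s = 54 × 0.1963 × 12 × 1 = 127.2 kips.
Design strength φR_n = 0.75 × 127.2 = 95.4 kips.

95.4 kips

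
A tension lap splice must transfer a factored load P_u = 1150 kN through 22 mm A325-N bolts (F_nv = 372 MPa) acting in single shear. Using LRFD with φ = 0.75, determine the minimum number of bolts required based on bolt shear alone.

11 bolts

A_b = π·22²/4 = 380.1 mm².
Per-bolt design strength φR_n = 0.75 × 372 × 380.1 × 1 / 1000 = 106.1 kN.
n ≥ 1150 / 106.1 = 10.84 → use 11 bolts.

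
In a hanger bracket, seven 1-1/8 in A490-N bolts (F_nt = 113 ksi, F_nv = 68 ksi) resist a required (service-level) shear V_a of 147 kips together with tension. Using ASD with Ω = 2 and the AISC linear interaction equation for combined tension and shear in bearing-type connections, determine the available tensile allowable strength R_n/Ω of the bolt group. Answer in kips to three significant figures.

267 kips

A_b = π·1.125²/4 = 0.994 in²; f_rv = 147 / (7 × 0.994) = 21.13 ksi.
F'_nt = 1.3 F_nt − (Ω F_nt / F_nv) f_rv = 1.3·113 − (2·113/68)·21.13 = 76.69 ksi, capped at F_nt → F'_nt = 76.69 ksi.
R_n = F'_nt · A_b · n = 76.69 × 0.994 × 7 = 533.6 kips.
Allowable strength R_n/Ω = 533.6 / 2 = 267 kips.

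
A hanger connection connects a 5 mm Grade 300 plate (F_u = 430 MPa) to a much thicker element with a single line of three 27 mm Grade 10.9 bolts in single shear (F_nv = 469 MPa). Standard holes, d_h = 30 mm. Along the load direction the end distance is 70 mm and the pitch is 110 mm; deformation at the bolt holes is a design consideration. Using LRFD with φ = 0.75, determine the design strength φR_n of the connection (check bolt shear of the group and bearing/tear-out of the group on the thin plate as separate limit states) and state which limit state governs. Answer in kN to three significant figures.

313 kN (bearing governs)

Bolt shear: A_b = π·27²/4 = 572.6 mm²; R_n = 469 × 572.6 × 3 × 1 / 1000 = 805.6 kN → 0.75 × 805.6 = 604 kN.
Bearing (1.2 l_c t F_u ≤ 2.4 d t F_u): upper limit = 2.4·27·5·430 / 1000 = 139.3 kN.
  Edge l_c = 70 − 30/2 = 55 → r_n = 139.3 kN; interior l_c = 110 − 30 = 80 → r_n = 139.3 kN.
  R_n,bearing = 1·139.3 + 2·139.3 = 418 kN → 0.75 × 418 = 313 kN.
Bearing governs: 313 kN.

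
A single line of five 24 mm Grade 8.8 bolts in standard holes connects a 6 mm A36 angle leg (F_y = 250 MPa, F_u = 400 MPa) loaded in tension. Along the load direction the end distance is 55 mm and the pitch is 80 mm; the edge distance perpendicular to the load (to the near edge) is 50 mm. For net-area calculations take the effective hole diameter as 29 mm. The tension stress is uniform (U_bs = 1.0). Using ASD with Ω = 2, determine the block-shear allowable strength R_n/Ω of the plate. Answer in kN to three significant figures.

Shear plane L_v = 55 + 4·80 = 375 mm; A_gv = 375 × 6 = 2250 mm².
A_nv = (375 − 4.5·29) × 6 = 1467 mm².
A_nt = (50 − 0.5·29) × 6 = 213 mm².
0.6 F_u A_nv = 352.1 kN; 0.6 F_y A_gv = 337.5 kN → shear yielding governs the shear term.
R_n = 337.5 + 1.0 × 400 × 213 / 1000 = 422.7 kN.
Allowable strength R_n/Ω = 422.7 / 2 = 211 kN.

211 kN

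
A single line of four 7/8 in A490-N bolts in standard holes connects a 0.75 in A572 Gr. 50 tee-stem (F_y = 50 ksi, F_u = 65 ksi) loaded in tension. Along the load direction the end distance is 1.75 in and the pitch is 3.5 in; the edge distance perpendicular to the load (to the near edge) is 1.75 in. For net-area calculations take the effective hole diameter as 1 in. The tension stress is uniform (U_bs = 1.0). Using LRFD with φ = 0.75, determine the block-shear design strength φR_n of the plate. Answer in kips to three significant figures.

238 kips

Shear plane L_v = 1.75 + 3·3.5 = 12.25 in; A_gv = 12.25 × 0.75 = 9.188 in².
A_nv = (12.25 − 3.5·1) × 0.75 = 6.562 in².
A_nt = (1.75 − 0.5·1) × 0.75 = 0.9375 in².
0.6 F_u A_nv = 255.9 kips; 0.6 F_y A_gv = 275.6 kips → shear rupture governs the shear term.
R_n = 255.9 + 1.0 × 65 × 0.9375 = 316.9 kips.
Design strength φR_n = 0.75 × 316.9 = 238 kips.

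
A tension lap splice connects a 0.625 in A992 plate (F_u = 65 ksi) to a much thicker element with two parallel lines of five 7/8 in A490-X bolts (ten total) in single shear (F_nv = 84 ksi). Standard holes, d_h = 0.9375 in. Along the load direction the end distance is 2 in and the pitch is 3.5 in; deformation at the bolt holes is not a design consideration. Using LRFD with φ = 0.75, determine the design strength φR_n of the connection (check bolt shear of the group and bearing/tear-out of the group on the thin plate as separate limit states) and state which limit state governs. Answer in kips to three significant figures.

379 kips (bolt shear governs)

Bolt shear: A_b = π·0.875²/4 = 0.6013 in²; R_n = 84 × 0.6013 × 10 × 1 = 505.1 kips → 0.75 × 505.1 = 379 kips.
Bearing (1.5 l_c t F_u ≤ 3.0 d t F_u): upper limit = 3.0·0.875·0.625·65 = 106.6 kips.
  Edge l_c = 2 − 0.9375/2 = 1.531 → r_n = 93.31 kips; interior l_c = 3.5 − 0.9375 = 2.562 → r_n = 106.6 kips.
  R_n,bearing = 2·93.31 + 8·106.6 = 1040 kips → 0.75 × 1040 = 780 kips.
Bolt shear governs: 379 kips.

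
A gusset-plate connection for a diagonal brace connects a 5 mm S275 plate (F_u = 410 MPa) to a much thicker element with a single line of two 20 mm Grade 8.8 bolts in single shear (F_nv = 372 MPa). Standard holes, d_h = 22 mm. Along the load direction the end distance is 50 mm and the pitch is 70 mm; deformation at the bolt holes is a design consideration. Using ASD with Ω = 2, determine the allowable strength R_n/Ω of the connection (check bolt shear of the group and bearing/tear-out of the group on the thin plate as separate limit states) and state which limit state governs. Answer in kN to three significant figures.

97.2 kN (bearing governs)

Bolt shear: A_b = π·20²/4 = 314.2 mm²; R_n = 372 × 314.2 × 2 × 1 / 1000 = 233.7 kN → 233.7 / 2 = 117 kN.
Bearing (1.2 l_c t F_u ≤ 2.4 d t F_u): upper limit = 2.4·20·5·410 / 1000 = 98.4 kN.
  Edge l_c = 50 − 22/2 = 39 → r_n = 95.94 kN; interior l_c = 70 − 22 = 48 → r_n = 98.4 kN.
  R_n,bearing = 1·95.94 + 1·98.4 = 194.3 kN → 194.3 / 2 = 97.2 kN.
Bearing governs: 97.2 kN.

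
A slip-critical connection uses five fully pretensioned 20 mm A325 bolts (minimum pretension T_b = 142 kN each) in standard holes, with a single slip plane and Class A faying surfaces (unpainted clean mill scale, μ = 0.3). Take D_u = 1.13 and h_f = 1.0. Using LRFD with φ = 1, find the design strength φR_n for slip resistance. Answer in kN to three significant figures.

R_n = μ · D_u · h_f · T_b · n_s · n_b = 0.3 × 1.13 × 1.0 × 142 × 1 × 5 = 240.7 kN.
Design strength φR_n = 1 × 240.7 = 241 kN.

241 kN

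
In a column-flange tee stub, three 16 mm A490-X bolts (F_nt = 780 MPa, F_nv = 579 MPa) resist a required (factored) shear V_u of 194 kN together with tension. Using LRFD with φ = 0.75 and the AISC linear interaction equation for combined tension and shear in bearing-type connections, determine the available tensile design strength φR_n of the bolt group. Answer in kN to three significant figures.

197 kN

A_b = π·16²/4 = 201.1 mm²; f_rv = 194 × 1000 / (3 × 201.1) = 321.6 MPa.
F'_nt = 1.3 F_nt − (F_nt / φF_nv) f_rv = 1.3·780 − (780/(0.75·579))·321.6 = 436.3 MPa, capped at F_nt → F'_nt = 436.3 MPa.
R_n = F'_nt · A_b · n = 436.3 × 201.1 × 3 / 1000 = 263.2 kN.
Design strength φR_n = 0.75 × 263.2 = 197 kN.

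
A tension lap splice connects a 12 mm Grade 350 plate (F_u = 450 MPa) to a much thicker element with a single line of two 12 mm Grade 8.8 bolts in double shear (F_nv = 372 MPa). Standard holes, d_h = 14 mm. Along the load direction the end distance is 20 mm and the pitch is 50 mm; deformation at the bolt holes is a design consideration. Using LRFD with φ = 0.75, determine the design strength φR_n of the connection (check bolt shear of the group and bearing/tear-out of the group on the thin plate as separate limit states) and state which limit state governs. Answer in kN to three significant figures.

Bolt shear: A_b = π·12²/4 = 113.1 mm²; R_n = 372 × 113.1 × 2 × 2 / 1000 = 168.3 kN → 0.75 × 168.3 = 126 kN.
Bearing (1.2 l_c t F_u ≤ 2.4 d t F_u): upper limit = 2.4·12·12·450 / 1000 = 155.5 kN.
  Edge l_c = 20 − 14/2 = 13 → r_n = 84.24 kN; interior l_c = 50 − 14 = 36 → r_n = 155.5 kN.
  R_n,bearing = 1·84.24 + 1·155.5 = 239.8 kN → 0.75 × 239.8 = 180 kN.
Bolt shear governs: 126 kN.

126 kN (bolt shear governs)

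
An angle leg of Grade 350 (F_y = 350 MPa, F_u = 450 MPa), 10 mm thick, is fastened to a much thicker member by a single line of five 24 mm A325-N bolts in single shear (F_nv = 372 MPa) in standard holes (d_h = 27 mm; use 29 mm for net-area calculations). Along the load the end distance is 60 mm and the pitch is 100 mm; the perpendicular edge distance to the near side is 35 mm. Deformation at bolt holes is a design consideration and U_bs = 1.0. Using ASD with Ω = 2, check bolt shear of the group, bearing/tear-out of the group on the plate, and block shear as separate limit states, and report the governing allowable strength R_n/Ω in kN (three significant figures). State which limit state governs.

421 kN (bolt shear governs)

Bolt shear: A_b = π·24²/4 = 452.4 mm²; R_n = 372 × 452.4 × 5 × 1 / 1000 = 841.4 kN → 841.4 / 2 = 421 kN.
Bearing: edge l_c = 46.5, r_n = 251.1 kN; interior l_c = 73, r_n = 259.2 kN; R_n = 251.1 + 4·259.2 = 1288 kN → 644 kN.
Block shear: A_gv = 4600, A_nv = 3295, A_nt = 205 mm²; R_n = min(0.6F_uA_nv, 0.6F_yA_gv) + U_bs·F_u·A_nt = 981.9 kN → 491 kN.
Bolt shear governs: 421 kN.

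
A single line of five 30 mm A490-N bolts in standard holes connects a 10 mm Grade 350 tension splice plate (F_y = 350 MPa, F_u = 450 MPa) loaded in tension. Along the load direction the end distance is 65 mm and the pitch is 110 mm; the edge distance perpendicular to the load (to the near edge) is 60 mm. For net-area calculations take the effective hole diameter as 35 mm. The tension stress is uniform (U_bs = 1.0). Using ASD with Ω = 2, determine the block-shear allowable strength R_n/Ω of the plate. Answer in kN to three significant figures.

Shear plane L_v = 65 + 4·110 = 505 mm; A_gv = 505 × 10 = 5050 mm².
A_nv = (505 − 4.5·35) × 10 = 3475 mm².
A_nt = (60 − 0.5·35) × 10 = 425 mm².
0.6 F_u A_nv = 938.2 kN; 0.6 F_y A_gv = 1060 kN → shear rupture governs the shear term.
R_n = 938.2 + 1.0 × 450 × 425 / 1000 = 1130 kN.
Allowable strength R_n/Ω = 1130 / 2 = 565 kN.

565 kN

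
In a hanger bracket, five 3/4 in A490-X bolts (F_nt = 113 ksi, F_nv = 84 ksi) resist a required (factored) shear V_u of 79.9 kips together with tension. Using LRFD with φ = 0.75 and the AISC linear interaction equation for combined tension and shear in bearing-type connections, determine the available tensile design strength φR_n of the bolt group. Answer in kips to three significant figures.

136 kips

A_b = π·0.75²/4 = 0.4418 in²; f_rv = 79.9 / (5 × 0.4418) = 36.17 ksi.
F'_nt = 1.3 F_nt − (F_nt / φF_nv) f_rv = 1.3·113 − (113/(0.75·84))·36.17 = 82.02 ksi, capped at F_nt → F'_nt = 82.02 ksi.
R_n = F'_nt · A_b · n = 82.02 × 0.4418 × 5 = 181.2 kips.
Design strength φR_n = 0.75 × 181.2 = 136 kips.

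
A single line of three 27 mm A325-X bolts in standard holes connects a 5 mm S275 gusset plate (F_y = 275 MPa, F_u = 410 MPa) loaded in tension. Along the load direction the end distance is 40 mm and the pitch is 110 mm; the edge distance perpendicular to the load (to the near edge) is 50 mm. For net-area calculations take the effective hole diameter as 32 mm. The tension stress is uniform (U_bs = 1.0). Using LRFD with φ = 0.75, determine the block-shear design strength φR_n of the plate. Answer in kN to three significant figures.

Shear plane L_v = 40 + 2·110 = 260 mm; A_gv = 260 × 5 = 1300 mm².
A_nv = (260 − 2.5·32) × 5 = 900 mm².
A_nt = (50 − 0.5·32) × 5 = 170 mm².
0.6 F_u A_nv = 221.4 kN; 0.6 F_y A_gv = 214.5 kN → shear yielding governs the shear term.
R_n = 214.5 + 1.0 × 410 × 170 / 1000 = 284.2 kN.
Design strength φR_n = 0.75 × 284.2 = 213 kN.

213 kN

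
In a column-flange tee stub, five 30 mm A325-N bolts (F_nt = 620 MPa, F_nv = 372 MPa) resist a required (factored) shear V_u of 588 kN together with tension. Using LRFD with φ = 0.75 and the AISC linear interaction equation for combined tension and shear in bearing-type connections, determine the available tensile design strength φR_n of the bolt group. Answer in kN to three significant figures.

1160 kN

A_b = π·30²/4 = 706.9 mm²; f_rv = 588 × 1000 / (5 × 706.9) = 166.4 MPa.
F'_nt = 1.3 F_nt − (F_nt / φF_nv) f_rv = 1.3·620 − (620/(0.75·372))·166.4 = 436.3 MPa, capped at F_nt → F'_nt = 436.3 MPa.
R_n = F'_nt · A_b · n = 436.3 × 706.9 × 5 / 1000 = 1542 kN.
Design strength φR_n = 0.75 × 1542 = 1160 kN.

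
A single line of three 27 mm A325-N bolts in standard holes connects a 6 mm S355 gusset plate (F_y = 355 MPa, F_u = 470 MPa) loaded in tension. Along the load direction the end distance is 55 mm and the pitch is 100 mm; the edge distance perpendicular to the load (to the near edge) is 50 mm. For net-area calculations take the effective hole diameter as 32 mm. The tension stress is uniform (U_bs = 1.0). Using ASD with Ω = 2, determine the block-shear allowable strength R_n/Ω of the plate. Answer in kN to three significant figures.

Shear plane L_v = 55 + 2·100 = 255 mm; A_gv = 255 × 6 = 1530 mm².
A_nv = (255 − 2.5·32) × 6 = 1050 mm².
A_nt = (50 − 0.5·32) × 6 = 204 mm².
0.6 F_u A_nv = 296.1 kN; 0.6 F_y A_gv = 325.9 kN → shear rupture governs the shear term.
R_n = 296.1 + 1.0 × 470 × 204 / 1000 = 392 kN.
Allowable strength R_n/Ω = 392 / 2 = 196 kN.

196 kN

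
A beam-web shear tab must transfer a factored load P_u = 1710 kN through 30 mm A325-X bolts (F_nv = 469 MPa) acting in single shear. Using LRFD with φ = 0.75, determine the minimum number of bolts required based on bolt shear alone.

7 bolts

A_b = π·30²/4 = 706.9 mm².
Per-bolt design strength φR_n = 0.75 × 469 × 706.9 × 1 / 1000 = 248.6 kN.
n ≥ 1710 / 248.6 = 6.877 → use 7 bolts.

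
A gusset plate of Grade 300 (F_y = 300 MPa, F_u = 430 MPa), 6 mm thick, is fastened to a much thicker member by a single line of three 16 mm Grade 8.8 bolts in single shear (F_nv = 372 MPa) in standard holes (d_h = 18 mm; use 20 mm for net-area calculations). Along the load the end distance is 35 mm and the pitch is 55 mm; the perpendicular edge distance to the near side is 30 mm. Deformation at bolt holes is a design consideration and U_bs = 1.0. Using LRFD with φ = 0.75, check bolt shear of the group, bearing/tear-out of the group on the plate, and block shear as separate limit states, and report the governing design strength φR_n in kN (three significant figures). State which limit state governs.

Bolt shear: A_b = π·16²/4 = 201.1 mm²; R_n = 372 × 201.1 × 3 × 1 / 1000 = 224.4 kN → 0.75 × 224.4 = 168 kN.
Bearing: edge l_c = 26, r_n = 80.5 kN; interior l_c = 37, r_n = 99.07 kN; R_n = 80.5 + 2·99.07 = 278.6 kN → 209 kN.
Block shear: A_gv = 870, A_nv = 570, A_nt = 120 mm²; R_n = min(0.6F_uA_nv, 0.6F_yA_gv) + U_bs·F_u·A_nt = 198.7 kN → 149 kN.
Block shear governs: 149 kN.

149 kN (block shear governs)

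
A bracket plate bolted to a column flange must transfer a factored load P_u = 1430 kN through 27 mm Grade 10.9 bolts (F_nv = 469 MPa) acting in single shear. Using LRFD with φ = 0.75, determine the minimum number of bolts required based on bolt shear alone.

A_b = π·27²/4 = 572.6 mm².
Per-bolt design strength φR_n = 0.75 × 469 × 572.6 × 1 / 1000 = 201.4 kN.
n ≥ 1430 / 201.4 = 7.1 → use 8 bolts.

8 bolts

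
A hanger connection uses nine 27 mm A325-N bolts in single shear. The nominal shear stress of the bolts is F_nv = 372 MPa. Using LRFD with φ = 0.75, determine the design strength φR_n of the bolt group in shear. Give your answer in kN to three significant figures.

1440 kN

A_b = π × 27² / 4 = 572.6 mm².
R_n = F_nv · A_b · n · n_s = 372 × 572.6 × 9 × 1 / 1000 = 1917 kN.
Design strength φR_n = 0.75 × 1917 = 1440 kN.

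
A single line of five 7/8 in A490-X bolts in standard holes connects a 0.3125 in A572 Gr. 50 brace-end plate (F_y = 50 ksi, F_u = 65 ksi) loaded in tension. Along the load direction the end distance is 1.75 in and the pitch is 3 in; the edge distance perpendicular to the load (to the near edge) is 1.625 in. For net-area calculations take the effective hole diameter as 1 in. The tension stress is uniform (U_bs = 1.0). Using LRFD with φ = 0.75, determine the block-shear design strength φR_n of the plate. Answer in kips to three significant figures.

102 kips

Shear plane L_v = 1.75 + 4·3 = 13.75 in; A_gv = 13.75 × 0.3125 = 4.297 in².
A_nv = (13.75 − 4.5·1) × 0.3125 = 2.891 in².
A_nt = (1.625 − 0.5·1) × 0.3125 = 0.3516 in².
0.6 F_u A_nv = 112.7 kips; 0.6 F_y A_gv = 128.9 kips → shear rupture governs the shear term.
R_n = 112.7 + 1.0 × 65 × 0.3516 = 135.6 kips.
Design strength φR_n = 0.75 × 135.6 = 102 kips.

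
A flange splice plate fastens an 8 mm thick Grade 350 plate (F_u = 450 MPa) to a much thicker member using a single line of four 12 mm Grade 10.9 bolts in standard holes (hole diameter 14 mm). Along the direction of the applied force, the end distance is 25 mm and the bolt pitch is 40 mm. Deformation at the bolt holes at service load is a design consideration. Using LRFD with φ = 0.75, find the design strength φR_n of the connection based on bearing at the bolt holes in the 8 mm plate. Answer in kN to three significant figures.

292 kN

Per bolt r_n = 1.2 l_c t F_u ≤ 2.4 d t F_u; upper limit = 2.4 × 12 × 8 × 450 / 1000 = 103.7 kN.
Edge bolt: l_c = 25 − 14/2 = 18 mm → 1.2 × 18 × 8 × 450 / 1000 = 77.76 → r_n = 77.76 kN.
Interior bolts: l_c = 40 − 14 = 26 mm → 1.2 × 26 × 8 × 450 / 1000 = 112.3 → r_n = 103.7 kN.
R_n = 1 × 77.76 + 3 × 103.7 = 388.8 kN.
Design strength φR_n = 0.75 × 388.8 = 292 kN.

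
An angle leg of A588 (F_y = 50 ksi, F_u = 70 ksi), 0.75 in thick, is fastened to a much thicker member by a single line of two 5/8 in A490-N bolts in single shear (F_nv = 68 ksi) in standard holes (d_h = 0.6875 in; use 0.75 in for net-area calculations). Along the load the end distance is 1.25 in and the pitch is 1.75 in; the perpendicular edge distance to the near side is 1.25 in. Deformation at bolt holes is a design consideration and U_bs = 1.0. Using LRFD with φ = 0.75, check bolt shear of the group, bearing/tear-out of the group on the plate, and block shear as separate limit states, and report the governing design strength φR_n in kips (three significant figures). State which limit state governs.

31.3 kips (bolt shear governs)

Bolt shear: A_b = π·0.625²/4 = 0.3068 in²; R_n = 68 × 0.3068 × 2 × 1 = 41.72 kips → 0.75 × 41.72 = 31.3 kips.
Bearing: edge l_c = 0.9062, r_n = 57.09 kips; interior l_c = 1.062, r_n = 66.94 kips; R_n = 57.09 + 1·66.94 = 124 kips → 93 kips.
Block shear: A_gv = 2.25, A_nv = 1.406, A_nt = 0.6562 in²; R_n = min(0.6F_uA_nv, 0.6F_yA_gv) + U_bs·F_u·A_nt = 105 kips → 78.8 kips.
Bolt shear governs: 31.3 kips.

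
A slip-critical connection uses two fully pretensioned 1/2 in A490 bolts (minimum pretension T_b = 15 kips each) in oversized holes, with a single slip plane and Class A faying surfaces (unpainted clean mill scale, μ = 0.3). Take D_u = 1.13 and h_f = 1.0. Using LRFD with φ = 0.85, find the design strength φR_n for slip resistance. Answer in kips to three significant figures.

R_n = μ · D_u · h_f · T_b · n_s · n_b = 0.3 × 1.13 × 1.0 × 15 × 1 × 2 = 10.17 kips.
Design strength φR_n = 0.85 × 10.17 = 8.64 kips.

8.64 kips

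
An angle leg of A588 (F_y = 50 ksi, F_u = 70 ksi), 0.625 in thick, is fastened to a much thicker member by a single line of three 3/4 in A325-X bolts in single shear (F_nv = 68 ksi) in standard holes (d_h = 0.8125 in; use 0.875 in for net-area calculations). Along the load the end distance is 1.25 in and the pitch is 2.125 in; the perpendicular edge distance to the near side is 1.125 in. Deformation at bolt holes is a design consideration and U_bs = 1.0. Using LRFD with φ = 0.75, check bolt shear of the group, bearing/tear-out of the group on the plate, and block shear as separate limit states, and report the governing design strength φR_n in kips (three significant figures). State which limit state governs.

Bolt shear: A_b = π·0.75²/4 = 0.4418 in²; R_n = 68 × 0.4418 × 3 × 1 = 90.12 kips → 0.75 × 90.12 = 67.6 kips.
Bearing: edge l_c = 0.8438, r_n = 44.3 kips; interior l_c = 1.312, r_n = 68.91 kips; R_n = 44.3 + 2·68.91 = 182.1 kips → 137 kips.
Block shear: A_gv = 3.438, A_nv = 2.07, A_nt = 0.4297 in²; R_n = min(0.6F_uA_nv, 0.6F_yA_gv) + U_bs·F_u·A_nt = 117 kips → 87.8 kips.
Bolt shear governs: 67.6 kips.

67.6 kips (bolt shear governs)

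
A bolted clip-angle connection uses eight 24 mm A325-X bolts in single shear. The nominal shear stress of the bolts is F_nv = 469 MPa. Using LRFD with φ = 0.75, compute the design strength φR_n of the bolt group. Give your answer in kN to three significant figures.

A_b = π × 24² / 4 = 452.4 mm².
R_n = F_nv · A_b · n · n_s = 469 × 452.4 × 8 × 1 / 1000 = 1697 kN.
Design strength φR_n = 0.75 × 1697 = 1270 kN.

1270 kN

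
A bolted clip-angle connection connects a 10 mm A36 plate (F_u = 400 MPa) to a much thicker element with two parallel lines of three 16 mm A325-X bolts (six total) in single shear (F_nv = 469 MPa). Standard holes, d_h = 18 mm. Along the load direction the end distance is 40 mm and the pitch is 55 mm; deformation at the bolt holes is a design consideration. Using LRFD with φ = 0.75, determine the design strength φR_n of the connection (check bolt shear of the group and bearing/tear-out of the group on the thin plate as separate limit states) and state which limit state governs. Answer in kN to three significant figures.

424 kN (bolt shear governs)

Bolt shear: A_b = π·16²/4 = 201.1 mm²; R_n = 469 × 201.1 × 6 × 1 / 1000 = 565.8 kN → 0.75 × 565.8 = 424 kN.
Bearing (1.2 l_c t F_u ≤ 2.4 d t F_u): upper limit = 2.4·16·10·400 / 1000 = 153.6 kN.
  Edge l_c = 40 − 18/2 = 31 → r_n = 148.8 kN; interior l_c = 55 − 18 = 37 → r_n = 153.6 kN.
  R_n,bearing = 2·148.8 + 4·153.6 = 912 kN → 0.75 × 912 = 684 kN.
Bolt shear governs: 424 kN.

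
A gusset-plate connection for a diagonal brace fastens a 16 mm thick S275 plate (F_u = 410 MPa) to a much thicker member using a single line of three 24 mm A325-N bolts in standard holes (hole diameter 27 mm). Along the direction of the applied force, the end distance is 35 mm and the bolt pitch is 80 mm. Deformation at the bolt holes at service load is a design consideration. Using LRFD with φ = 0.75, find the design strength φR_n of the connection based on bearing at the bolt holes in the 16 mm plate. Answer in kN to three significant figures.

694 kN

Per bolt r_n = 1.2 l_c t F_u ≤ 2.4 d t F_u; upper limit = 2.4 × 24 × 16 × 410 / 1000 = 377.9 kN.
Edge bolt: l_c = 35 − 27/2 = 21.5 mm → 1.2 × 21.5 × 16 × 410 / 1000 = 169.2 → r_n = 169.2 kN.
Interior bolts: l_c = 80 − 27 = 53 mm → 1.2 × 53 × 16 × 410 / 1000 = 417.2 → r_n = 377.9 kN.
R_n = 1 × 169.2 + 2 × 377.9 = 925 kN.
Design strength φR_n = 0.75 × 925 = 694 kN.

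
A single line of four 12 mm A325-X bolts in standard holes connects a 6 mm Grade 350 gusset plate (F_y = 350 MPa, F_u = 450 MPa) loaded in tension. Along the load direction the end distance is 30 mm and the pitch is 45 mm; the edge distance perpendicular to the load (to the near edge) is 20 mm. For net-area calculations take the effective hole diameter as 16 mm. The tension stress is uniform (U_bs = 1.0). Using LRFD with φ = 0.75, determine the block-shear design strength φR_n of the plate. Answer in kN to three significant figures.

157 kN

Shear plane L_v = 30 + 3·45 = 165 mm; A_gv = 165 × 6 = 990 mm².
A_nv = (165 − 3.5·16) × 6 = 654 mm².
A_nt = (20 − 0.5·16) × 6 = 72 mm².
0.6 F_u A_nv = 176.6 kN; 0.6 F_y A_gv = 207.9 kN → shear rupture governs the shear term.
R_n = 176.6 + 1.0 × 450 × 72 / 1000 = 209 kN.
Design strength φR_n = 0.75 × 209 = 157 kN.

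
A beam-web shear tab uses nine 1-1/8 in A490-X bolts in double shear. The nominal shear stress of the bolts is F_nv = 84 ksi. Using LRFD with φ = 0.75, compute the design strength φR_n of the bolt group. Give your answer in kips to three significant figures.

A_b = π × 1.125² / 4 = 0.994 in².
R_n = F_nv · A_b · n · n_s = 84 × 0.994 × 9 × 2 = 1503 kips.
Design strength φR_n = 0.75 × 1503 = 1130 kips.

1130 kips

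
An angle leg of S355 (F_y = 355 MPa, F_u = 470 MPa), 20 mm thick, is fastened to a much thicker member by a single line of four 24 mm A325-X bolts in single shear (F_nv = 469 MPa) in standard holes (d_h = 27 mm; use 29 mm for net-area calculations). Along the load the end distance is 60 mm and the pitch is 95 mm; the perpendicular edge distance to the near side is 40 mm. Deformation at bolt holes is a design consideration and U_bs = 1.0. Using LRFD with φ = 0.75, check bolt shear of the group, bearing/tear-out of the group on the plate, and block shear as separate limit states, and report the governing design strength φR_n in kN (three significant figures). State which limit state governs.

Bolt shear: A_b = π·24²/4 = 452.4 mm²; R_n = 469 × 452.4 × 4 × 1 / 1000 = 848.7 kN → 0.75 × 848.7 = 637 kN.
Bearing: edge l_c = 46.5, r_n = 524.5 kN; interior l_c = 68, r_n = 541.4 kN; R_n = 524.5 + 3·541.4 = 2149 kN → 1610 kN.
Block shear: A_gv = 6900, A_nv = 4870, A_nt = 510 mm²; R_n = min(0.6F_uA_nv, 0.6F_yA_gv) + U_bs·F_u·A_nt = 1613 kN → 1210 kN.
Bolt shear governs: 637 kN.

637 kN (bolt shear governs)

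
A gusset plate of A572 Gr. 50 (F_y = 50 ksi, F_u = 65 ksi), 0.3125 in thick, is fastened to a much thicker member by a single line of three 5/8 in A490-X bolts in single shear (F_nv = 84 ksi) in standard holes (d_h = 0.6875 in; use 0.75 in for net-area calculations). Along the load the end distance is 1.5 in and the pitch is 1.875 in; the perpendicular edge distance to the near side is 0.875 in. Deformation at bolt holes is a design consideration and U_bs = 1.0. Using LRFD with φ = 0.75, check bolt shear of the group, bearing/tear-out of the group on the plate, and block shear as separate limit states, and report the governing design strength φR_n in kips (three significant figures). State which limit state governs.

38.5 kips (block shear governs)

Bolt shear: A_b = π·0.625²/4 = 0.3068 in²; R_n = 84 × 0.3068 × 3 × 1 = 77.31 kips → 0.75 × 77.31 = 58 kips.
Bearing: edge l_c = 1.156, r_n = 28.18 kips; interior l_c = 1.188, r_n = 28.95 kips; R_n = 28.18 + 2·28.95 = 86.07 kips → 64.6 kips.
Block shear: A_gv = 1.641, A_nv = 1.055, A_nt = 0.1562 in²; R_n = min(0.6F_uA_nv, 0.6F_yA_gv) + U_bs·F_u·A_nt = 51.29 kips → 38.5 kips.
Block shear governs: 38.5 kips.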